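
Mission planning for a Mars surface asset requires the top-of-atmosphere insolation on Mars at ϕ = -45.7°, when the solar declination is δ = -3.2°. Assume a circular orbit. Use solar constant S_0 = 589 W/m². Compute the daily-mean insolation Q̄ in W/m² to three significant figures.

Q̄ ≈ 143 W/m²

cos h₀ = −tan(-45.7°) tan(-3.200°) = -0.0573, h₀ = 1.6281 rad.
Bracket: h₀ sin ϕ sin δ + cos ϕ cos δ sin h₀ = 1.6281×-0.71569×-0.05582 + 0.69842×0.99844×0.99836 = 0.065042 + 0.696187 = 0.761229.
Q̄ = (S_0/π) × [bracket] = (589/π) × 0.761229 = 142.7 W/m².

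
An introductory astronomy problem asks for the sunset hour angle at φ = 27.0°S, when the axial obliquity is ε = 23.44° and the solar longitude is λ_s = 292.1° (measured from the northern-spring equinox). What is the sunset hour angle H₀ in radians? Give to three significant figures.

H₀ = 1.77 rad

Solar declination: sin δ = sin ε · sin λ_s = sin 23.44° × sin 292.1° = -0.36856, so δ = -21.627°.
cos H₀ = −tan φ · tan δ = −tan(-27.0°) × tan(-21.627°) = -0.2020, so H₀ = 1.7742 rad = 101.65°.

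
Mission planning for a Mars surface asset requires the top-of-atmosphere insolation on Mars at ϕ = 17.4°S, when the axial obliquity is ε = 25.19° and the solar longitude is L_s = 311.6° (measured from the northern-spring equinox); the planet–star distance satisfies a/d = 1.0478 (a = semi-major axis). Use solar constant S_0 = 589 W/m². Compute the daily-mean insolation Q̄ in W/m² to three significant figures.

Q̄ ≈ 218 W/m²

Solar declination: sin δ = sin ε · sin L_s = sin 25.19° × sin 311.6° = -0.31828, so δ = -18.559°.
cos h₀ = −tan(-17.4°) tan(-18.559°) = -0.1052, h₀ = 1.6762 rad.
Bracket: h₀ sin ϕ sin δ + cos ϕ cos δ sin h₀ = 1.6762×-0.29904×-0.31828 + 0.95424×0.94800×0.99445 = 0.159538 + 0.899599 = 1.059137.
Inverse-square distance factor (a/d)² = 1.0478² = 1.097885.
Q̄ = (S_0/π) × 1.097885 × [bracket] = (589/π) × 1.097885 × 1.059137 = 218.0 W/m².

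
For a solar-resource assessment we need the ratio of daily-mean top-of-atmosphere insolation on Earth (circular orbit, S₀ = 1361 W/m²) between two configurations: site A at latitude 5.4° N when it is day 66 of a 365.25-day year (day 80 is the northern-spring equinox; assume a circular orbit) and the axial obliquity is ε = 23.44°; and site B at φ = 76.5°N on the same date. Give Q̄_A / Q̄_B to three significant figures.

Q̄_A / Q̄_B ≈ 9.21

— Configuration A (φ=+5.4°):
Solar longitude: λ_s = 360° × (66 − 80)/365.25 = -13.799°, i.e. -13.799° + 360° = 346.201°.
sin δ = sin 23.44° × sin 346.201° = -0.09488, so δ = -5.444°.
cos H₀ = −tan(+5.4°) tan(-5.444°) = 0.0090, H₀ = 1.5618 rad.
Bracket: H₀ sin φ sin δ + cos φ cos δ sin H₀ = 1.5618×0.09411×-0.09488 + 0.99556×0.99549×0.99996 = -0.013946 + 0.991030 = 0.977084.
Q̄ = (S₀/π) × [bracket] = (1361/π) × 0.977084 = 423.29 W/m².
— Configuration B (φ=+76.5°):
cos H₀ = −tan(+76.5°) tan(-5.444°) = 0.3970, H₀ = 1.1626 rad.
Bracket: H₀ sin φ sin δ + cos φ cos δ sin H₀ = 1.1626×0.97237×-0.09488 + 0.23345×0.99549×0.91783 = -0.107260 + 0.213301 = 0.106041.
Q̄ = (S₀/π) × [bracket] = (1361/π) × 0.106041 = 45.939 W/m².
Ratio Q̄_A / Q̄_B = 423.29 / 45.939 = 9.214.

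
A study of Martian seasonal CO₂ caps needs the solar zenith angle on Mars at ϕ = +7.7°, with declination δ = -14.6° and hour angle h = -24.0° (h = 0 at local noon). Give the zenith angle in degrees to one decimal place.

cos θ_z = sin ϕ sin δ + cos ϕ cos δ cos h = -0.033774 + 0.876075 = 0.842301.
θ_z = arccos(0.842301) = 32.6°.

θ_z = 32.6°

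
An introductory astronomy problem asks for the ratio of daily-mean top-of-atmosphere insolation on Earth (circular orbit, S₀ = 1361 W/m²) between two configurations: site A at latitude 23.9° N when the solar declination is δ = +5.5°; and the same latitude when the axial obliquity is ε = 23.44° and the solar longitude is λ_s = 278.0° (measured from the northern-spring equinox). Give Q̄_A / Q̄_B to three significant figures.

— Configuration A (φ=+23.9°):
cos H₀ = −tan(+23.9°) tan(+5.500°) = -0.0427, H₀ = 1.6135 rad.
Bracket: H₀ sin φ sin δ + cos φ cos δ sin H₀ = 1.6135×0.40514×0.09585 + 0.91425×0.99540×0.99909 = 0.062657 + 0.909216 = 0.971873.
Q̄ = (S₀/π) × [bracket] = (1361/π) × 0.971873 = 421.03 W/m².
— Configuration B (φ=+23.9°):
Solar declination: sin δ = sin ε · sin λ_s = sin 23.44° × sin 278.0° = -0.39392, so δ = -23.198°.
cos H₀ = −tan(+23.9°) tan(-23.198°) = 0.1899, H₀ = 1.3797 rad.
Bracket: H₀ sin φ sin δ + cos φ cos δ sin H₀ = 1.3797×0.40514×-0.39392 + 0.91425×0.91915×0.98180 = -0.220190 + 0.825039 = 0.604849.
Q̄ = (S₀/π) × [bracket] = (1361/π) × 0.604849 = 262.03 W/m².
Ratio Q̄_A / Q̄_B = 421.03 / 262.03 = 1.607.

Q̄_A / Q̄_B ≈ 1.61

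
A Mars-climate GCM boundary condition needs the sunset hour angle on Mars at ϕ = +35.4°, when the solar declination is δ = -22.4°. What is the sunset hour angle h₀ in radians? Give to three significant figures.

cos h₀ = −tan ϕ · tan δ = −tan(+35.4°) × tan(-22.400°) = 0.2929, so h₀ = 1.2735 rad = 72.97°.

h₀ = 1.27 rad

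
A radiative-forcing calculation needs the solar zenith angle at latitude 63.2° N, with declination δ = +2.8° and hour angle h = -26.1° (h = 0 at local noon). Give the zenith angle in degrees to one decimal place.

cos θ_z = sin φ sin δ + cos φ cos δ cos h = 0.043603 + 0.404417 = 0.448020.
θ_z = arccos(0.448020) = 63.4°.

θ_z = 63.4°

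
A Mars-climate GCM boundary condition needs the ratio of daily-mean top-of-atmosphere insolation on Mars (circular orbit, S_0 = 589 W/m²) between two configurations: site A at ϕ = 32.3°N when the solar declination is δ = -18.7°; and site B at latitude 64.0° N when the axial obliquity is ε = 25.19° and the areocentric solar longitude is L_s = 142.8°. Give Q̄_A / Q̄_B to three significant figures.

— Configuration A (ϕ=+32.3°):
cos h₀ = −tan(+32.3°) tan(-18.700°) = 0.2140, h₀ = 1.3551 rad.
Bracket: h₀ sin ϕ sin δ + cos ϕ cos δ sin h₀ = 1.3551×0.53435×-0.32061 + 0.84526×0.94721×0.97684 = -0.232153 + 0.782096 = 0.549943.
Q̄ = (S_0/π) × [bracket] = (589/π) × 0.549943 = 103.11 W/m².
— Configuration B (ϕ=+64.0°):
sin δ = sin 25.19° × sin 142.8° = 0.25733, so δ = +14.912°.
cos h₀ = −tan(+64.0°) tan(+14.912°) = -0.5460, h₀ = 2.1484 rad.
Bracket: h₀ sin ϕ sin δ + cos ϕ cos δ sin h₀ = 2.1484×0.89879×0.25733 + 0.43837×0.96632×0.83779 = 0.496894 + 0.354893 = 0.851787.
Q̄ = (S_0/π) × [bracket] = (589/π) × 0.851787 = 159.70 W/m².
Ratio Q̄_A / Q̄_B = 103.11 / 159.70 = 0.6456.

Q̄_A / Q̄_B ≈ 0.646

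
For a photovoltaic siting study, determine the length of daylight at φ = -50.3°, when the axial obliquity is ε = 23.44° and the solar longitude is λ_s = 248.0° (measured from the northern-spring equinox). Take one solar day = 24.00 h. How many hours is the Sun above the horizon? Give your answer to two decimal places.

15.81 h

Solar declination: sin δ = sin ε · sin λ_s = sin 23.44° × sin 248.0° = -0.36882, so δ = -21.643°.
cos H₀ = −tan φ · tan δ = −tan(-50.3°) × tan(-21.643°) = -0.4779, so H₀ = 2.0691 rad = 118.55°.
Daylight = 2H₀/(2π) × 24.00 h = (2.0691/π) × 24.00 = 15.81 h.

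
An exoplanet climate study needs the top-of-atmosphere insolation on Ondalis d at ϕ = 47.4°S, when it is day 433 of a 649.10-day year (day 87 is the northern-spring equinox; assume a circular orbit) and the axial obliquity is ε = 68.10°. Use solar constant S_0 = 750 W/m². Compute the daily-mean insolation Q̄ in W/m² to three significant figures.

Solar longitude: L_s = 360° × (433 − 87)/649.10 = 191.896°.
sin δ = sin 68.10° × sin 191.896° = -0.19127, so δ = -11.027°.
cos h₀ = −tan(-47.4°) tan(-11.027°) = -0.2119, h₀ = 1.7843 rad.
Bracket: h₀ sin ϕ sin δ + cos ϕ cos δ sin h₀ = 1.7843×-0.73610×-0.19127 + 0.67688×0.98154×0.97729 = 0.251218 + 0.649297 = 0.900515.
Q̄ = (S_0/π) × [bracket] = (750/π) × 0.900515 = 215.0 W/m².

Q̄ ≈ 215 W/m²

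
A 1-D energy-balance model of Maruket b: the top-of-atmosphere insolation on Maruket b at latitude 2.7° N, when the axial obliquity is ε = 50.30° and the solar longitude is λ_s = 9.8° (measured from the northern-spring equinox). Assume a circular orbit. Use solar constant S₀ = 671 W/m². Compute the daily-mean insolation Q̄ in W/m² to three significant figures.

Q̄ ≈ 214 W/m²

Solar declination: sin δ = sin ε · sin λ_s = sin 50.30° × sin 9.8° = 0.13096, so δ = +7.525°.
cos H₀ = −tan(+2.7°) tan(+7.525°) = -0.0062, H₀ = 1.5770 rad.
Bracket: H₀ sin φ sin δ + cos φ cos δ sin H₀ = 1.5770×0.04711×0.13096 + 0.99889×0.99139×0.99998 = 0.009729 + 0.990270 = 0.999999.
Q̄ = (S₀/π) × [bracket] = (671/π) × 0.999999 = 213.6 W/m².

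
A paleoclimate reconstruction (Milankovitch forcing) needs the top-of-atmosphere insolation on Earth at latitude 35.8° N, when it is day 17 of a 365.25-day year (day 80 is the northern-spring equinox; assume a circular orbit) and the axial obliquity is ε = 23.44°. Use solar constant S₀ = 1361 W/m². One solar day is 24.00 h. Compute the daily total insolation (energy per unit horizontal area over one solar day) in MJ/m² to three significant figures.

Solar longitude: λ_s = 360° × (17 − 80)/365.25 = -62.094°, i.e. -62.094° + 360° = 297.906°.
sin δ = sin 23.44° × sin 297.906° = -0.35153, so δ = -20.581°.
cos H₀ = −tan(+35.8°) tan(-20.581°) = 0.2708, H₀ = 1.2966 rad.
Bracket: H₀ sin φ sin δ + cos φ cos δ sin H₀ = 1.2966×0.58496×-0.35153 + 0.81106×0.93618×0.96263 = -0.266621 + 0.730923 = 0.464302.
Q̄ = (S₀/π) × [bracket] = (1361/π) × 0.464302 = 201.14 W/m².
Daily total = Q̄ × 24.00 h × 3600 s/h = 201.14 × 24.00 × 3600 / 10⁶ = 17.38 MJ/m².

17.4 MJ/m²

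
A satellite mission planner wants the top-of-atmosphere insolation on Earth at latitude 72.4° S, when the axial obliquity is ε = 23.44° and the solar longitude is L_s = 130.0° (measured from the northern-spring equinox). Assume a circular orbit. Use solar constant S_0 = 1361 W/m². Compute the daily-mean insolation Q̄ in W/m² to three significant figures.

Q̄ ≈ 0.00 W/m²

Solar declination: sin δ = sin ε · sin L_s = sin 23.44° × sin 130.0° = 0.30472, so δ = +17.742°.
cos h₀ = −tan(-72.4°) tan(+17.742°) = 1.0086 ≥ 1 ⇒ polar night, h₀ = 0 and Q̄ = 0.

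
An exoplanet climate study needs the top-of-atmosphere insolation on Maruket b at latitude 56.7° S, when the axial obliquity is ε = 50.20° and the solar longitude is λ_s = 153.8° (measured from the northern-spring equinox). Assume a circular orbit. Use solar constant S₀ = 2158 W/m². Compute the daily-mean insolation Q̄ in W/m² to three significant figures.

Q̄ ≈ 104 W/m²

Solar declination: sin δ = sin ε · sin λ_s = sin 50.20° × sin 153.8° = 0.33920, so δ = +19.828°.
cos H₀ = −tan(-56.7°) tan(+19.828°) = 0.5489, H₀ = 0.9897 rad.
Bracket: H₀ sin φ sin δ + cos φ cos δ sin H₀ = 0.9897×-0.83581×0.33920 + 0.54902×0.94071×0.83587 = -0.280587 + 0.431701 = 0.151114.
Q̄ = (S₀/π) × [bracket] = (2158/π) × 0.151114 = 103.8 W/m².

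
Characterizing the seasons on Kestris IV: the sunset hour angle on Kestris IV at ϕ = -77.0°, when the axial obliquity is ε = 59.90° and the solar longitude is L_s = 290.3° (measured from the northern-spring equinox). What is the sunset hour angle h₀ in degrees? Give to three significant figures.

h₀ = 180°

Solar declination: sin δ = sin ε · sin L_s = sin 59.90° × sin 290.3° = -0.81142, so δ = -54.235°.
Sunrise equation: cos h₀ = −tan ϕ · tan δ = -6.0134 ≤ −1, so the host star never sets (polar day) and h₀ = π.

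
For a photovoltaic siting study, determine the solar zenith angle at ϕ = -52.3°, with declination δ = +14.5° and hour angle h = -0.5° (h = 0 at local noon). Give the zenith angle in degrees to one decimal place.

θ_z = 66.8°

cos θ_z = sin ϕ sin δ + cos ϕ cos δ cos h = -0.198107 + 0.592026 = 0.393919.
θ_z = arccos(0.393919) = 66.8°.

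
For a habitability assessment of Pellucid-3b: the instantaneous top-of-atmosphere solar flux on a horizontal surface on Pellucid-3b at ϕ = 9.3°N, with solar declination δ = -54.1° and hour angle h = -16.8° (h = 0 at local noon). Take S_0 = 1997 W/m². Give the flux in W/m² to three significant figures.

cos θ_z = sin ϕ sin δ + cos ϕ cos δ cos h = -0.130906 + 0.553967 = 0.423061.
Flux = S_0 · cos θ_z = 1997 × 0.423061 = 844.9 W/m².

845 W/m²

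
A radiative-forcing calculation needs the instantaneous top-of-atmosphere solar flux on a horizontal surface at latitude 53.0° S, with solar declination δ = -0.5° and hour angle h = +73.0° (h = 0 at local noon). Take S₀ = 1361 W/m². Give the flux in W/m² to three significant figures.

249 W/m²

cos θ_z = sin φ sin δ + cos φ cos δ cos h = 0.006969 + 0.175947 = 0.182916.
Flux = S₀ · cos θ_z = 1361 × 0.182916 = 248.9 W/m².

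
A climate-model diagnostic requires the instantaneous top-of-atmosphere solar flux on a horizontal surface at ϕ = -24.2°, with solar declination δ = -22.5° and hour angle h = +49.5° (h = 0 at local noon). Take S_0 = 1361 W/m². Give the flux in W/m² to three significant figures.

958 W/m²

cos θ_z = sin ϕ sin δ + cos ϕ cos δ cos h = 0.156871 + 0.547283 = 0.704154.
Flux = S_0 · cos θ_z = 1361 × 0.704154 = 958.4 W/m².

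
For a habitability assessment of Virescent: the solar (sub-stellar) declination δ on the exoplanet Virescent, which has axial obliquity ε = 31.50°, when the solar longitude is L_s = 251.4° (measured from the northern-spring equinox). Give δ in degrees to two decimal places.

δ = -29.68°

sin δ = sin ε · sin L_s = sin 31.50° × sin 251.4° = -0.495208.
δ = arcsin(-0.495208) = -29.68°.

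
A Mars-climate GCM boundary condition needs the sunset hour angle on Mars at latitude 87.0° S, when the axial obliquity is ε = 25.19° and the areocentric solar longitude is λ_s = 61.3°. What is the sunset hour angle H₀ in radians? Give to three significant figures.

sin δ = sin 25.19° × sin 61.3° = 0.37333, so δ = +21.921°.
cos H₀ = −tan φ · tan δ = 7.6788 ≥ 1, so the Sun never rises (polar night) and H₀ = 0.

H₀ = 0.00 rad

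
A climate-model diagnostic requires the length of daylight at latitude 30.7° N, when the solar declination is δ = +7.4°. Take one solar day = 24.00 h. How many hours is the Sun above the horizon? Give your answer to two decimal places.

12.59 h

cos h₀ = −tan ϕ · tan δ = −tan(+30.7°) × tan(+7.400°) = -0.0771, so h₀ = 1.6480 rad = 94.42°.
Daylight = 2h₀/(2π) × 24.00 h = (1.6480/π) × 24.00 = 12.59 h.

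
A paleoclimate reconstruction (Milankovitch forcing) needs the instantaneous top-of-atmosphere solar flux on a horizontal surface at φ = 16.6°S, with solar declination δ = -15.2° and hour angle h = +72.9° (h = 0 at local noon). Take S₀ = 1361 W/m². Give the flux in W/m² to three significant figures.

472 W/m²

cos θ_z = sin φ sin δ + cos φ cos δ cos h = 0.074904 + 0.271928 = 0.346832.
Flux = S₀ · cos θ_z = 1361 × 0.346832 = 472.0 W/m².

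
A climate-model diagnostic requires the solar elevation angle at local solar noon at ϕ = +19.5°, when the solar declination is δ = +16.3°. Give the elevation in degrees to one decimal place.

At local noon the hour angle is zero, so the zenith angle equals |ϕ − δ| = |+19.5° − (+16.300°)| = 3.200°.
Elevation = 90° − 3.200° = 86.8°.

86.8°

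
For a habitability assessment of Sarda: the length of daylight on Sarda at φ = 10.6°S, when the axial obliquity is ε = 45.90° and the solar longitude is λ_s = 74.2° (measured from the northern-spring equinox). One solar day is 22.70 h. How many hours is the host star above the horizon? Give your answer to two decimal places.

Solar declination: sin δ = sin ε · sin λ_s = sin 45.90° × sin 74.2° = 0.69099, so δ = +43.709°.
cos H₀ = −tan φ · tan δ = −tan(-10.6°) × tan(+43.709°) = 0.1789, so H₀ = 1.3909 rad = 79.69°.
Daylight = 2H₀/(2π) × 22.70 h = (1.3909/π) × 22.70 = 10.05 h.

10.05 h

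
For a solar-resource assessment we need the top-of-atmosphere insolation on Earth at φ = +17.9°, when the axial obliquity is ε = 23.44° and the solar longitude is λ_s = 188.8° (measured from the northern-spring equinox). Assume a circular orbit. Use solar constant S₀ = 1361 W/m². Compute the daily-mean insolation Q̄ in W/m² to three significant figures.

Solar declination: sin δ = sin ε · sin λ_s = sin 23.44° × sin 188.8° = -0.06086, so δ = -3.489°.
cos H₀ = −tan(+17.9°) tan(-3.489°) = 0.0197, H₀ = 1.5511 rad.
Bracket: H₀ sin φ sin δ + cos φ cos δ sin H₀ = 1.5511×0.30736×-0.06086 + 0.95159×0.99815×0.99981 = -0.029015 + 0.949649 = 0.920634.
Q̄ = (S₀/π) × [bracket] = (1361/π) × 0.920634 = 398.8 W/m².

Q̄ ≈ 399 W/m²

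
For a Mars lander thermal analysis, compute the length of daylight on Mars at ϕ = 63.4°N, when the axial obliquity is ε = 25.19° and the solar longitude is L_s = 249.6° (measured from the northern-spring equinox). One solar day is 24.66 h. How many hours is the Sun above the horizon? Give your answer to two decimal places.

4.07 h

Solar declination: sin δ = sin ε · sin L_s = sin 25.19° × sin 249.6° = -0.39893, so δ = -23.511°.
cos h₀ = −tan ϕ · tan δ = −tan(+63.4°) × tan(-23.511°) = 0.8688, so h₀ = 0.5181 rad = 29.68°.
Daylight = 2h₀/(2π) × 24.66 h = (0.5181/π) × 24.66 = 4.07 h.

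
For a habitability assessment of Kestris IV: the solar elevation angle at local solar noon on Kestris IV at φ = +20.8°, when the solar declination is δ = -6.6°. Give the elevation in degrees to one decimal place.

At local noon the hour angle is zero, so the zenith angle equals |φ − δ| = |+20.8° − (-6.600°)| = 27.400°.
Elevation = 90° − 27.400° = 62.6°.

62.6°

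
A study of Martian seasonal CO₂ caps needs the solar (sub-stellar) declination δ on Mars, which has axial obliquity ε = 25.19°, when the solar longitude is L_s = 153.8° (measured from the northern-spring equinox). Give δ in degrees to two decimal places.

sin δ = sin ε · sin L_s = sin 25.19° × sin 153.8° = 0.187914.
δ = arcsin(0.187914) = +10.83°.

δ = +10.83°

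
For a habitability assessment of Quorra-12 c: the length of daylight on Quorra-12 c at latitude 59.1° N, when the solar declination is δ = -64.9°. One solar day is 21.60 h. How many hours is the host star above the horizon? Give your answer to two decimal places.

0.00 h

cos h₀ = −tan ϕ · tan δ = 3.5669 ≥ 1, so the host star never rises (polar night) and h₀ = 0.
Daylight = 2h₀/(2π) × 21.60 h = (0.0000/π) × 21.60 = 0.00 h.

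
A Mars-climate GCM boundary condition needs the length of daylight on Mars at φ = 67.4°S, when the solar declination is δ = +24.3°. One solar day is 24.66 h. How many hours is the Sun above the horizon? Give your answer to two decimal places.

0.00 h

cos H₀ = −tan φ · tan δ = 1.0847 ≥ 1, so the Sun never rises (polar night) and H₀ = 0.
Daylight = 2H₀/(2π) × 24.66 h = (0.0000/π) × 24.66 = 0.00 h.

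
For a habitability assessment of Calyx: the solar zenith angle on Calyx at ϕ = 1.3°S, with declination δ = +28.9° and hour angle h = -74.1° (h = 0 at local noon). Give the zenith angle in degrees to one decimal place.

θ_z = 76.8°

cos θ_z = sin ϕ sin δ + cos ϕ cos δ cos h = -0.010964 + 0.239780 = 0.228816.
θ_z = arccos(0.228816) = 76.8°.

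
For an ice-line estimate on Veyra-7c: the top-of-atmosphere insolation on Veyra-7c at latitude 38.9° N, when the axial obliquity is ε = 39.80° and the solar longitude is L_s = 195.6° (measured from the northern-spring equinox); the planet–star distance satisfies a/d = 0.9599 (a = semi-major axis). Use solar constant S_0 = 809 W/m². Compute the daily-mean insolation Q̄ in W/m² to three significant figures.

Solar declination: sin δ = sin ε · sin L_s = sin 39.80° × sin 195.6° = -0.17214, so δ = -9.912°.
cos h₀ = −tan(+38.9°) tan(-9.912°) = 0.1410, h₀ = 1.4293 rad.
Bracket: h₀ sin ϕ sin δ + cos ϕ cos δ sin h₀ = 1.4293×0.62796×-0.17214 + 0.77824×0.98507×0.99001 = -0.154503 + 0.758962 = 0.604459.
Inverse-square distance factor (a/d)² = 0.9599² = 0.921408.
Q̄ = (S_0/π) × 0.921408 × [bracket] = (809/π) × 0.921408 × 0.604459 = 143.4 W/m².

Q̄ ≈ 143 W/m²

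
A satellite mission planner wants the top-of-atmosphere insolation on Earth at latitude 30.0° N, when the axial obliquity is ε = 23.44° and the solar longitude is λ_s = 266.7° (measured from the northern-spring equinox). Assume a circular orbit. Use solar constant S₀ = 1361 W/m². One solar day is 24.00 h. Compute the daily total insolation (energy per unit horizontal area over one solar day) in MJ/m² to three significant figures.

Solar declination: sin δ = sin ε · sin λ_s = sin 23.44° × sin 266.7° = -0.39713, so δ = -23.399°.
cos H₀ = −tan(+30.0°) tan(-23.399°) = 0.2498, H₀ = 1.3183 rad.
Bracket: H₀ sin φ sin δ + cos φ cos δ sin H₀ = 1.3183×0.50000×-0.39713 + 0.86603×0.91776×0.96829 = -0.261768 + 0.769604 = 0.507836.
Q̄ = (S₀/π) × [bracket] = (1361/π) × 0.507836 = 220.00 W/m².
Daily total = Q̄ × 24.00 h × 3600 s/h = 220.00 × 24.00 × 3600 / 10⁶ = 19.01 MJ/m².

19.0 MJ/m²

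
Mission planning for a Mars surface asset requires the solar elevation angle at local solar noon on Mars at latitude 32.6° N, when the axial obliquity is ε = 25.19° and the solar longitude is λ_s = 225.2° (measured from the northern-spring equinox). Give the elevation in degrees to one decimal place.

39.8°

Solar declination: sin δ = sin ε · sin λ_s = sin 25.19° × sin 225.2° = -0.30201, so δ = -17.578°.
At local noon the hour angle is zero, so the zenith angle equals |φ − δ| = |+32.6° − (-17.578°)| = 50.178°.
Elevation = 90° − 50.178° = 39.8°.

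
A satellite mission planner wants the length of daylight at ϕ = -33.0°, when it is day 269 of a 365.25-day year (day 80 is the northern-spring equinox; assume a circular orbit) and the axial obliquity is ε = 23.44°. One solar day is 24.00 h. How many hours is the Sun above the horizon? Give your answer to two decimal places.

Solar longitude: L_s = 360° × (269 − 80)/365.25 = 186.283°.
sin δ = sin 23.44° × sin 186.283° = -0.04354, so δ = -2.495°.
cos h₀ = −tan ϕ · tan δ = −tan(-33.0°) × tan(-2.495°) = -0.0283, so h₀ = 1.5991 rad = 91.62°.
Daylight = 2h₀/(2π) × 24.00 h = (1.5991/π) × 24.00 = 12.22 h.

12.22 h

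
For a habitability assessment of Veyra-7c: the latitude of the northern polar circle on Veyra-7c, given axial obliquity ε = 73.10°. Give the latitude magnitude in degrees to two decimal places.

The polar circle is the lowest latitude that experiences at least one full rotation of continuous daylight at the northern-summer solstice; it lies at |ϕ| = 90° − ε = 90° − 73.10° = 16.90°.

16.90°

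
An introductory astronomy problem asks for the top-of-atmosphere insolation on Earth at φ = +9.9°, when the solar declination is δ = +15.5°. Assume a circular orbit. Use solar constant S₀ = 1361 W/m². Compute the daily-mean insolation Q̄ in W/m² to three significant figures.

cos H₀ = −tan(+9.9°) tan(+15.500°) = -0.0484, H₀ = 1.6192 rad.
Bracket: H₀ sin φ sin δ + cos φ cos δ sin H₀ = 1.6192×0.17193×0.26724 + 0.98511×0.96363×0.99883 = 0.074397 + 0.948171 = 1.022568.
Q̄ = (S₀/π) × [bracket] = (1361/π) × 1.022568 = 443.0 W/m².

Q̄ ≈ 443 W/m²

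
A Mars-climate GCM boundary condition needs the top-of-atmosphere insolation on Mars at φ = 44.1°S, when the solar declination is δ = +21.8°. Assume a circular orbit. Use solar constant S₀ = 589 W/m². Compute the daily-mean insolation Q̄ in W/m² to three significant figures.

cos H₀ = −tan(-44.1°) tan(+21.800°) = 0.3876, H₀ = 1.1728 rad.
Bracket: H₀ sin φ sin δ + cos φ cos δ sin H₀ = 1.1728×-0.69591×0.37137 + 0.71813×0.92849×0.92183 = -0.303099 + 0.614655 = 0.311556.
Q̄ = (S₀/π) × [bracket] = (589/π) × 0.311556 = 58.41 W/m².

Q̄ ≈ 58.4 W/m²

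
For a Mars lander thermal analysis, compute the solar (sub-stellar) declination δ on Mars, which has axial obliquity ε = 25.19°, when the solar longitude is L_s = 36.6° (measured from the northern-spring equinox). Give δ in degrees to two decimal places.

δ = +14.70°

sin δ = sin ε · sin L_s = sin 25.19° × sin 36.6° = 0.253766.
δ = arcsin(0.253766) = +14.70°.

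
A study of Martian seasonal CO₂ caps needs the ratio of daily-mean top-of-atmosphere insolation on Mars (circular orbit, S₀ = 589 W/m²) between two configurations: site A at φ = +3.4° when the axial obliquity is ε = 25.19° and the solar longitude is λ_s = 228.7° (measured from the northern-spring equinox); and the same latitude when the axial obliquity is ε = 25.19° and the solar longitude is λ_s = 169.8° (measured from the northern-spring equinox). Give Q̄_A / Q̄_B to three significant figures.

— Configuration A (φ=+3.4°):
Solar declination: sin δ = sin ε · sin λ_s = sin 25.19° × sin 228.7° = -0.31975, so δ = -18.648°.
cos H₀ = −tan(+3.4°) tan(-18.648°) = 0.0200, H₀ = 1.5507 rad.
Bracket: H₀ sin φ sin δ + cos φ cos δ sin H₀ = 1.5507×0.05931×-0.31975 + 0.99824×0.94750×0.99980 = -0.029408 + 0.945643 = 0.916235.
Q̄ = (S₀/π) × [bracket] = (589/π) × 0.916235 = 171.78 W/m².
— Configuration B (φ=+3.4°):
Solar declination: sin δ = sin ε · sin λ_s = sin 25.19° × sin 169.8° = 0.07537, so δ = +4.323°.
cos H₀ = −tan(+3.4°) tan(+4.323°) = -0.0045, H₀ = 1.5753 rad.
Bracket: H₀ sin φ sin δ + cos φ cos δ sin H₀ = 1.5753×0.05931×0.07537 + 0.99824×0.99716×0.99999 = 0.007042 + 0.995395 = 1.002437.
Q̄ = (S₀/π) × [bracket] = (589/π) × 1.002437 = 187.94 W/m².
Ratio Q̄_A / Q̄_B = 171.78 / 187.94 = 0.9140.

Q̄_A / Q̄_B ≈ 0.914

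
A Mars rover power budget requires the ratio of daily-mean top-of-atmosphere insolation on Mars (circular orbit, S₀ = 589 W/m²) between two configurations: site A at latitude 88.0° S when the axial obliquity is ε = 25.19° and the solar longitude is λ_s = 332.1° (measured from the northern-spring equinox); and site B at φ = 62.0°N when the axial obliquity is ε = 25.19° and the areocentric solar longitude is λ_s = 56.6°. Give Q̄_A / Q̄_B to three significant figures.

Q̄_A / Q̄_B ≈ 0.596

— Configuration A (φ=-88.0°):
Solar declination: sin δ = sin ε · sin λ_s = sin 25.19° × sin 332.1° = -0.19916, so δ = -11.488°.
cos H₀ = −tan(-88.0°) tan(-11.488°) = -5.8198 ≤ −1 ⇒ polar day, H₀ = π.
Bracket: H₀ sin φ sin δ + cos φ cos δ sin H₀ = 3.1416×-0.99939×-0.19916 + 0.03490×0.97997×0.00000 = 0.625299 + 0.000000 = 0.625299.
Q̄ = (S₀/π) × [bracket] = (589/π) × 0.625299 = 117.23 W/m².
— Configuration B (φ=+62.0°):
sin δ = sin 25.19° × sin 56.6° = 0.35533, so δ = +20.814°.
cos H₀ = −tan(+62.0°) tan(+20.814°) = -0.7149, H₀ = 2.3673 rad.
Bracket: H₀ sin φ sin δ + cos φ cos δ sin H₀ = 2.3673×0.88295×0.35533 + 0.46947×0.93474×0.69919 = 0.742713 + 0.306827 = 1.049540.
Q̄ = (S₀/π) × [bracket] = (589/π) × 1.049540 = 196.77 W/m².
Ratio Q̄_A / Q̄_B = 117.23 / 196.77 = 0.5958.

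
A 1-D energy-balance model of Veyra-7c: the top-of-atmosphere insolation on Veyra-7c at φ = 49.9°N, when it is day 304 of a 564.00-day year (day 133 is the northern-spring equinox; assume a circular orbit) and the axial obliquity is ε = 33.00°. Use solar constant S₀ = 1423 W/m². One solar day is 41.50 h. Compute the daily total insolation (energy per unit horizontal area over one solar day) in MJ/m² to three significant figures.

89.2 MJ/m²

Solar longitude: λ_s = 360° × (304 − 133)/564.00 = 109.149°.
sin δ = sin 33.00° × sin 109.149° = 0.51450, so δ = +30.964°.
cos H₀ = −tan(+49.9°) tan(+30.964°) = -0.7125, H₀ = 2.3639 rad.
Bracket: H₀ sin φ sin δ + cos φ cos δ sin H₀ = 2.3639×0.76492×0.51450 + 0.64412×0.85749×0.70163 = 0.930316 + 0.387529 = 1.317845.
Q̄ = (S₀/π) × [bracket] = (1423/π) × 1.317845 = 596.92 W/m².
Daily total = Q̄ × 41.50 h × 3600 s/h = 596.92 × 41.50 × 3600 / 10⁶ = 89.18 MJ/m².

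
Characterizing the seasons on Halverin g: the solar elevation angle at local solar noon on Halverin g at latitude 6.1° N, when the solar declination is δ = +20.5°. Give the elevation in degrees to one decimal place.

At local noon the hour angle is zero, so the zenith angle equals |φ − δ| = |+6.1° − (+20.500°)| = 14.400°.
Elevation = 90° − 14.400° = 75.6°.

75.6°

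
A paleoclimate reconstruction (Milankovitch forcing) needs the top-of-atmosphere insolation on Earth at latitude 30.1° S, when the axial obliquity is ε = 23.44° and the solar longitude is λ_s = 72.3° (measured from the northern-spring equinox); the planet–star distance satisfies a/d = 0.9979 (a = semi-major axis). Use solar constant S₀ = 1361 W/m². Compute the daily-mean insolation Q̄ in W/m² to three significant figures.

Q̄ ≈ 226 W/m²

Solar declination: sin δ = sin ε · sin λ_s = sin 23.44° × sin 72.3° = 0.37896, so δ = +22.269°.
cos H₀ = −tan(-30.1°) tan(+22.269°) = 0.2374, H₀ = 1.3311 rad.
Bracket: H₀ sin φ sin δ + cos φ cos δ sin H₀ = 1.3311×-0.50151×0.37896 + 0.86515×0.92541×0.97142 = -0.252979 + 0.777737 = 0.524758.
Inverse-square distance factor (a/d)² = 0.9979² = 0.995804.
Q̄ = (S₀/π) × 0.995804 × [bracket] = (1361/π) × 0.995804 × 0.524758 = 226.4 W/m².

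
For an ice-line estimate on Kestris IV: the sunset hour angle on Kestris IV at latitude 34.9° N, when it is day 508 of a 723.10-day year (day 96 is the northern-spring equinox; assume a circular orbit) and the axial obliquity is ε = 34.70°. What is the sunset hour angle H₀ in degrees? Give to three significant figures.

Solar longitude: λ_s = 360° × (508 − 96)/723.10 = 205.117°.
sin δ = sin 34.70° × sin 205.117° = -0.24164, so δ = -13.983°.
cos H₀ = −tan φ · tan δ = −tan(+34.9°) × tan(-13.983°) = 0.1737, so H₀ = 1.3962 rad = 80.00°.

H₀ = 80.0°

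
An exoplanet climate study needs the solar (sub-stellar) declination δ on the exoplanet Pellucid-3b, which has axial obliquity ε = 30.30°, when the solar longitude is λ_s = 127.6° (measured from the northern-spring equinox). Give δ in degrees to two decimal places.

δ = +23.56°

sin δ = sin ε · sin λ_s = sin 30.30° × sin 127.6° = 0.399732.
δ = arcsin(0.399732) = +23.56°.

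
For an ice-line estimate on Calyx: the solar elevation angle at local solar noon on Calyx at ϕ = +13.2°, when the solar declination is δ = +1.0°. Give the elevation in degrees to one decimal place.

77.8°

At local noon the hour angle is zero, so the zenith angle equals |ϕ − δ| = |+13.2° − (+1.000°)| = 12.200°.
Elevation = 90° − 12.200° = 77.8°.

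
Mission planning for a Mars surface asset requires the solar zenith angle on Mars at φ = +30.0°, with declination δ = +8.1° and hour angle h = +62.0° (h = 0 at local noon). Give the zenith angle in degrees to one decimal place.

θ_z = 61.8°

cos θ_z = sin φ sin δ + cos φ cos δ cos h = 0.070451 + 0.402518 = 0.472969.
θ_z = arccos(0.472969) = 61.8°.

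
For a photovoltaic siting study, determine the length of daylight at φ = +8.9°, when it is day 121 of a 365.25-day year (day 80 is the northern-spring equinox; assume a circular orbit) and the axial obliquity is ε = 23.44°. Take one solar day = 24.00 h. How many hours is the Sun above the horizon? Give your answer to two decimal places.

Solar longitude: λ_s = 360° × (121 − 80)/365.25 = 40.411°.
sin δ = sin 23.44° × sin 40.411° = 0.25787, so δ = +14.944°.
cos H₀ = −tan φ · tan δ = −tan(+8.9°) × tan(+14.944°) = -0.0418, so H₀ = 1.6126 rad = 92.40°.
Daylight = 2H₀/(2π) × 24.00 h = (1.6126/π) × 24.00 = 12.32 h.

12.32 h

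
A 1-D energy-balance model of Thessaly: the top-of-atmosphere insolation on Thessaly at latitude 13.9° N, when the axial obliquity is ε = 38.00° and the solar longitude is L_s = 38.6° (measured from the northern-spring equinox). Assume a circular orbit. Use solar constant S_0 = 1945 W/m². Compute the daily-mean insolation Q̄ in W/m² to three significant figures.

Solar declination: sin δ = sin ε · sin L_s = sin 38.00° × sin 38.6° = 0.38410, so δ = +22.588°.
cos h₀ = −tan(+13.9°) tan(+22.588°) = -0.1030, h₀ = 1.6739 rad.
Bracket: h₀ sin ϕ sin δ + cos ϕ cos δ sin h₀ = 1.6739×0.24023×0.38410 + 0.97072×0.92329×0.99469 = 0.154455 + 0.891497 = 1.045952.
Q̄ = (S_0/π) × [bracket] = (1945/π) × 1.045952 = 647.6 W/m².

Q̄ ≈ 648 W/m²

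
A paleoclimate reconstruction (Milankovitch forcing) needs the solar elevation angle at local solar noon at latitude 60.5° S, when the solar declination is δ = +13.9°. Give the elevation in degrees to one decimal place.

At local noon the hour angle is zero, so the zenith angle equals |φ − δ| = |-60.5° − (+13.900°)| = 74.400°.
Elevation = 90° − 74.400° = 15.6°.

15.6°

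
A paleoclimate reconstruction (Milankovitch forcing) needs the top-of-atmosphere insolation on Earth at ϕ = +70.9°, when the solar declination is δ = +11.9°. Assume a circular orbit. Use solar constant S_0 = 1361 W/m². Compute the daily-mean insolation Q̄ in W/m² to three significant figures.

Q̄ ≈ 298 W/m²

cos h₀ = −tan(+70.9°) tan(+11.900°) = -0.6086, h₀ = 2.2250 rad.
Bracket: h₀ sin ϕ sin δ + cos ϕ cos δ sin h₀ = 2.2250×0.94495×0.20620 + 0.32722×0.97851×0.79351 = 0.433538 + 0.254072 = 0.687610.
Q̄ = (S_0/π) × [bracket] = (1361/π) × 0.687610 = 297.9 W/m².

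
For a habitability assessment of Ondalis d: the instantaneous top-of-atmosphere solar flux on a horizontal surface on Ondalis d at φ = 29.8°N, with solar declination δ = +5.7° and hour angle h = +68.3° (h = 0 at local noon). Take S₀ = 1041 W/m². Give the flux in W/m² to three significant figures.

384 W/m²

cos θ_z = sin φ sin δ + cos φ cos δ cos h = 0.049359 + 0.319267 = 0.368626.
Flux = S₀ · cos θ_z = 1041 × 0.368626 = 383.7 W/m².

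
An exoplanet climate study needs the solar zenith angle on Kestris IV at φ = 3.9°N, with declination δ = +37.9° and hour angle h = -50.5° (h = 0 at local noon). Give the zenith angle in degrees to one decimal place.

cos θ_z = sin φ sin δ + cos φ cos δ cos h = 0.041781 + 0.500757 = 0.542538.
θ_z = arccos(0.542538) = 57.1°.

θ_z = 57.1°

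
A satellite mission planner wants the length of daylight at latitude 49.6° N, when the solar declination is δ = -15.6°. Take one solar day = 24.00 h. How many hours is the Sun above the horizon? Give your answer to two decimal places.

cos H₀ = −tan φ · tan δ = −tan(+49.6°) × tan(-15.600°) = 0.3281, so H₀ = 1.2365 rad = 70.85°.
Daylight = 2H₀/(2π) × 24.00 h = (1.2365/π) × 24.00 = 9.45 h.

9.45 h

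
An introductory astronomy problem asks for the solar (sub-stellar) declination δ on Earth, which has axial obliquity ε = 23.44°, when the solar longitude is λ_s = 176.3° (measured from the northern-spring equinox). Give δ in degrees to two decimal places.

sin δ = sin ε · sin λ_s = sin 23.44° × sin 176.3° = 0.025670.
δ = arcsin(0.025670) = +1.47°.

δ = +1.47°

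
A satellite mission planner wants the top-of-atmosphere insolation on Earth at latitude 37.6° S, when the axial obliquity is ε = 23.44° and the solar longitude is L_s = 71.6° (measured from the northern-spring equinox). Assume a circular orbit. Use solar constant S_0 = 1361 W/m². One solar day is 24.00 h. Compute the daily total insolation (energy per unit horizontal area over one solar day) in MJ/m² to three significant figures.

15.3 MJ/m²

Solar declination: sin δ = sin ε · sin L_s = sin 23.44° × sin 71.6° = 0.37745, so δ = +22.176°.
cos h₀ = −tan(-37.6°) tan(+22.176°) = 0.3139, h₀ = 1.2515 rad.
Bracket: h₀ sin ϕ sin δ + cos ϕ cos δ sin h₀ = 1.2515×-0.61015×0.37745 + 0.79229×0.92603×0.94946 = -0.288222 + 0.696604 = 0.408382.
Q̄ = (S_0/π) × [bracket] = (1361/π) × 0.408382 = 176.92 W/m².
Daily total = Q̄ × 24.00 h × 3600 s/h = 176.92 × 24.00 × 3600 / 10⁶ = 15.29 MJ/m².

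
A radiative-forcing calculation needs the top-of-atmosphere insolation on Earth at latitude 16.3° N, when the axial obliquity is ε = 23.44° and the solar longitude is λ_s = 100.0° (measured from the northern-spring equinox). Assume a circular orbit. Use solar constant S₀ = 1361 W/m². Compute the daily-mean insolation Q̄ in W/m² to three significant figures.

Q̄ ≈ 460 W/m²

Solar declination: sin δ = sin ε · sin λ_s = sin 23.44° × sin 100.0° = 0.39175, so δ = +23.063°.
cos H₀ = −tan(+16.3°) tan(+23.063°) = -0.1245, H₀ = 1.6956 rad.
Bracket: H₀ sin φ sin δ + cos φ cos δ sin H₀ = 1.6956×0.28067×0.39175 + 0.95981×0.92007×0.99222 = 0.186435 + 0.876222 = 1.062657.
Q̄ = (S₀/π) × [bracket] = (1361/π) × 1.062657 = 460.4 W/m².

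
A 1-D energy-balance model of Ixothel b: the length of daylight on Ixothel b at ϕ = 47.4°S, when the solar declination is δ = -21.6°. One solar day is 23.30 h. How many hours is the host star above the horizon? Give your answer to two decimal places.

cos h₀ = −tan ϕ · tan δ = −tan(-47.4°) × tan(-21.600°) = -0.4306, so h₀ = 2.0159 rad = 115.50°.
Daylight = 2h₀/(2π) × 23.30 h = (2.0159/π) × 23.30 = 14.95 h.

14.95 h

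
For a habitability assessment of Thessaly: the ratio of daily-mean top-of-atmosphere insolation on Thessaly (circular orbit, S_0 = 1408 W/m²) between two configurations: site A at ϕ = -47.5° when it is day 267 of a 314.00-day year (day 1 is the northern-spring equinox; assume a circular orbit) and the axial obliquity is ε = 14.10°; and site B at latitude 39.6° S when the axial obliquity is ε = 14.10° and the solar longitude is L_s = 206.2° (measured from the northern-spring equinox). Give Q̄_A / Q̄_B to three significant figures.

Q̄_A / Q̄_B ≈ 1.04

— Configuration A (ϕ=-47.5°):
Solar longitude: L_s = 360° × (267 − 1)/314.00 = 304.968°.
sin δ = sin 14.10° × sin 304.968° = -0.19964, so δ = -11.516°.
cos h₀ = −tan(-47.5°) tan(-11.516°) = -0.2223, h₀ = 1.7950 rad.
Bracket: h₀ sin ϕ sin δ + cos ϕ cos δ sin h₀ = 1.7950×-0.73728×-0.19964 + 0.67559×0.97987×0.97497 = 0.264207 + 0.645421 = 0.909628.
Q̄ = (S_0/π) × [bracket] = (1408/π) × 0.909628 = 407.68 W/m².
— Configuration B (ϕ=-39.6°):
Solar declination: sin δ = sin ε · sin L_s = sin 14.10° × sin 206.2° = -0.10756, so δ = -6.175°.
cos h₀ = −tan(-39.6°) tan(-6.175°) = -0.0895, h₀ = 1.6604 rad.
Bracket: h₀ sin ϕ sin δ + cos ϕ cos δ sin h₀ = 1.6604×-0.63742×-0.10756 + 0.77051×0.99420×0.99599 = 0.113839 + 0.762969 = 0.876808.
Q̄ = (S_0/π) × [bracket] = (1408/π) × 0.876808 = 392.97 W/m².
Ratio Q̄_A / Q̄_B = 407.68 / 392.97 = 1.037.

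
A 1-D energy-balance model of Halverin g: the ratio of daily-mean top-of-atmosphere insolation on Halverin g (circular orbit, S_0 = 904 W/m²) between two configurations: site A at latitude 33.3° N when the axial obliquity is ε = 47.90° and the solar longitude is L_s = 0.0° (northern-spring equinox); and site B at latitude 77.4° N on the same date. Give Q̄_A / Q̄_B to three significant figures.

Q̄_A / Q̄_B ≈ 3.83

— Configuration A (ϕ=+33.3°):
Solar declination: sin δ = sin ε · sin L_s = sin 47.90° × sin 0.0° = 0.00000, so δ = +0.000°.
cos h₀ = −tan(+33.3°) tan(+0.000°) = -0.0000, h₀ = 1.5708 rad.
Bracket: h₀ sin ϕ sin δ + cos ϕ cos δ sin h₀ = 1.5708×0.54902×0.00000 + 0.83581×1.00000×1.00000 = 0.000000 + 0.835810 = 0.835810.
Q̄ = (S_0/π) × [bracket] = (904/π) × 0.835810 = 240.51 W/m².
— Configuration B (ϕ=+77.4°):
cos h₀ = −tan(+77.4°) tan(+0.000°) = -0.0000, h₀ = 1.5708 rad.
Bracket: h₀ sin ϕ sin δ + cos ϕ cos δ sin h₀ = 1.5708×0.97592×0.00000 + 0.21814×1.00000×1.00000 = 0.000000 + 0.218140 = 0.218140.
Q̄ = (S_0/π) × [bracket] = (904/π) × 0.218140 = 62.770 W/m².
Ratio Q̄_A / Q̄_B = 240.51 / 62.770 = 3.832.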